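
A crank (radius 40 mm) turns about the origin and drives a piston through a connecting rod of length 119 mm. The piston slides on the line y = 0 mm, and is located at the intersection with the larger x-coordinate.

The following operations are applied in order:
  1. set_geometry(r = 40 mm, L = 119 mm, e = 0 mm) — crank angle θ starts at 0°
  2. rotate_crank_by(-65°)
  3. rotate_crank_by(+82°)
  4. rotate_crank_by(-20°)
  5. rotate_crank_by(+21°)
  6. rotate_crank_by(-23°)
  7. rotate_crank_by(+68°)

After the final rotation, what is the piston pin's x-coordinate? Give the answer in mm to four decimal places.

set_geometry: r = 40 mm, L = 119 mm, e = 0 mm; θ ← 0°
rotate_crank_by(-65°): θ ← 0° -65° = -65°
rotate_crank_by(+82°): θ ← -65° +82° = 17°
rotate_crank_by(-20°): θ ← 17° -20° = -3°
rotate_crank_by(+21°): θ ← -3° +21° = 18°
rotate_crank_by(-23°): θ ← 18° -23° = -5°
rotate_crank_by(+68°): θ ← -5° +68° = 63°
crank pin P = (r cos θ, r sin θ) = (18.159620, 35.640261)
h = r sin θ − e = 35.640261 − 0 = 35.640261
x = r cos θ + √(L² − h²) = 18.159620 + √(14161.0 − 1270.2282) = 18.159620 + 113.537535 = 131.697155

131.6972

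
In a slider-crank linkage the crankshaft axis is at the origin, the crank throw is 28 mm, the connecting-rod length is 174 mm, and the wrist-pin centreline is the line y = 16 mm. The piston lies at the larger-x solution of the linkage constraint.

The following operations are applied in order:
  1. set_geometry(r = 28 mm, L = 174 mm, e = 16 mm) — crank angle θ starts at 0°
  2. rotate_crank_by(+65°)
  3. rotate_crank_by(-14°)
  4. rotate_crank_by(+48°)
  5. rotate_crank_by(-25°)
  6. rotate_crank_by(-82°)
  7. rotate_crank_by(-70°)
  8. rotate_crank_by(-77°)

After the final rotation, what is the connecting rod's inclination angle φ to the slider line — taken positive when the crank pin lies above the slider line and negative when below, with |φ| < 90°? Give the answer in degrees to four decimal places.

-9.2047

set_geometry: r = 28 mm, L = 174 mm, e = 16 mm; θ ← 0°
rotate_crank_by(+65°): θ ← 0° +65° = 65°
rotate_crank_by(-14°): θ ← 65° -14° = 51°
rotate_crank_by(+48°): θ ← 51° +48° = 99°
rotate_crank_by(-25°): θ ← 99° -25° = 74°
rotate_crank_by(-82°): θ ← 74° -82° = -8°
rotate_crank_by(-70°): θ ← -8° -70° = -78°
rotate_crank_by(-77°): θ ← -78° -77° = -155°
crank pin P = (r cos θ, r sin θ) = (-25.376618, -11.833311)
h = r sin θ − e = -11.833311 − 16 = -27.833311
sin φ = h / L = -27.833311 / 174 = -0.15996156
φ = arcsin(-0.15996156) = -9.204665°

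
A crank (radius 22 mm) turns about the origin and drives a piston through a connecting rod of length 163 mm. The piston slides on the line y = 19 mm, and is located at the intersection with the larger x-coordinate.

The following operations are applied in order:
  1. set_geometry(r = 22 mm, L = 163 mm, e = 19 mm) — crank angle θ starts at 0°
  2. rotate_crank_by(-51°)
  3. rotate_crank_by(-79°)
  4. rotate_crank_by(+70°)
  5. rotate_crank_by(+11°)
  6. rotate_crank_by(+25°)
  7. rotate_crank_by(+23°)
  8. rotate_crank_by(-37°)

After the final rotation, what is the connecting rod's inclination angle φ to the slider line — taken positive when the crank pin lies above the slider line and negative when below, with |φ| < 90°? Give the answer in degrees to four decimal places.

-11.5171

set_geometry: r = 22 mm, L = 163 mm, e = 19 mm; θ ← 0°
rotate_crank_by(-51°): θ ← 0° -51° = -51°
rotate_crank_by(-79°): θ ← -51° -79° = -130°
rotate_crank_by(+70°): θ ← -130° +70° = -60°
rotate_crank_by(+11°): θ ← -60° +11° = -49°
rotate_crank_by(+25°): θ ← -49° +25° = -24°
rotate_crank_by(+23°): θ ← -24° +23° = -1°
rotate_crank_by(-37°): θ ← -1° -37° = -38°
crank pin P = (r cos θ, r sin θ) = (17.336237, -13.544552)
h = r sin θ − e = -13.544552 − 19 = -32.544552
sin φ = h / L = -32.544552 / 163 = -0.19965983
φ = arcsin(-0.19965983) = -11.517068°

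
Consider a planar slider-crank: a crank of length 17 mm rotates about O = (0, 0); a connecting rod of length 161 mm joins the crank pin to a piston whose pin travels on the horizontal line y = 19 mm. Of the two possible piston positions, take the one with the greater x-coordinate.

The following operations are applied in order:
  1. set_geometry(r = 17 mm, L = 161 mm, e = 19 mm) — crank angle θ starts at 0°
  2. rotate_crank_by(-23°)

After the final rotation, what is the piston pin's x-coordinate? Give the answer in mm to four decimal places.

174.5934

set_geometry: r = 17 mm, L = 161 mm, e = 19 mm; θ ← 0°
rotate_crank_by(-23°): θ ← 0° -23° = -23°
crank pin P = (r cos θ, r sin θ) = (15.648583, -6.642429)
h = r sin θ − e = -6.642429 − 19 = -25.642429
x = r cos θ + √(L² − h²) = 15.648583 + √(25921.0 − 657.5342) = 15.648583 + 158.944852 = 174.593434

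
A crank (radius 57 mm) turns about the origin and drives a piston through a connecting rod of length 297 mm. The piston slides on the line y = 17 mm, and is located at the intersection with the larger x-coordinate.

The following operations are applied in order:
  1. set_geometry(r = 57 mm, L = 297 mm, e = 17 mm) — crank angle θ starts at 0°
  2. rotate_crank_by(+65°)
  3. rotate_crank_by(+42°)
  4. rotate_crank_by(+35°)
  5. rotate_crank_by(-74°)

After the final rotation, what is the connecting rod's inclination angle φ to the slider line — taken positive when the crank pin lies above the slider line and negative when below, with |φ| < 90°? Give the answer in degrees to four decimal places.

set_geometry: r = 57 mm, L = 297 mm, e = 17 mm; θ ← 0°
rotate_crank_by(+65°): θ ← 0° +65° = 65°
rotate_crank_by(+42°): θ ← 65° +42° = 107°
rotate_crank_by(+35°): θ ← 107° +35° = 142°
rotate_crank_by(-74°): θ ← 142° -74° = 68°
crank pin P = (r cos θ, r sin θ) = (21.352576, 52.849480)
h = r sin θ − e = 52.849480 − 17 = 35.849480
sin φ = h / L = 35.849480 / 297 = 0.12070532
φ = arcsin(0.12070532) = 6.932810°

6.9328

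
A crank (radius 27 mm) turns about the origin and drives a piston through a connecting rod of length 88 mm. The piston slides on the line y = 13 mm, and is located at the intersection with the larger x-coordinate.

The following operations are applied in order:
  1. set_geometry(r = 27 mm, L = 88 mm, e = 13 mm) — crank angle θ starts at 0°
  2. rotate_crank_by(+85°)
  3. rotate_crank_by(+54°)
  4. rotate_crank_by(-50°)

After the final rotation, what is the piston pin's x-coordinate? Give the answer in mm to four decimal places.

set_geometry: r = 27 mm, L = 88 mm, e = 13 mm; θ ← 0°
rotate_crank_by(+85°): θ ← 0° +85° = 85°
rotate_crank_by(+54°): θ ← 85° +54° = 139°
rotate_crank_by(-50°): θ ← 139° -50° = 89°
crank pin P = (r cos θ, r sin θ) = (0.471215, 26.995888)
h = r sin θ − e = 26.995888 − 13 = 13.995888
x = r cos θ + √(L² − h²) = 0.471215 + √(7744.0 − 195.8849) = 0.471215 + 86.879889 = 87.351104

87.3511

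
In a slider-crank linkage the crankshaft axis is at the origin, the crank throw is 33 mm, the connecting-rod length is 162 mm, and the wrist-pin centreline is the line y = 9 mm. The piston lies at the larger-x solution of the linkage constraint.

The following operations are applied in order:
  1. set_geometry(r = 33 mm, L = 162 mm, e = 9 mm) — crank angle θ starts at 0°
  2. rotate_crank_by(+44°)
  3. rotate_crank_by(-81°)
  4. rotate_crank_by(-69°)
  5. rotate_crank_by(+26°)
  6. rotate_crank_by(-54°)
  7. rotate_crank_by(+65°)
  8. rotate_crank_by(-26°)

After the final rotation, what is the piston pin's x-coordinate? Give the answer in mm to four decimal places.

153.6184

set_geometry: r = 33 mm, L = 162 mm, e = 9 mm; θ ← 0°
rotate_crank_by(+44°): θ ← 0° +44° = 44°
rotate_crank_by(-81°): θ ← 44° -81° = -37°
rotate_crank_by(-69°): θ ← -37° -69° = -106°
rotate_crank_by(+26°): θ ← -106° +26° = -80°
rotate_crank_by(-54°): θ ← -80° -54° = -134°
rotate_crank_by(+65°): θ ← -134° +65° = -69°
rotate_crank_by(-26°): θ ← -69° -26° = -95°
crank pin P = (r cos θ, r sin θ) = (-2.876140, -32.874425)
h = r sin θ − e = -32.874425 − 9 = -41.874425
x = r cos θ + √(L² − h²) = -2.876140 + √(26244.0 − 1753.4675) = -2.876140 + 156.494513 = 153.618373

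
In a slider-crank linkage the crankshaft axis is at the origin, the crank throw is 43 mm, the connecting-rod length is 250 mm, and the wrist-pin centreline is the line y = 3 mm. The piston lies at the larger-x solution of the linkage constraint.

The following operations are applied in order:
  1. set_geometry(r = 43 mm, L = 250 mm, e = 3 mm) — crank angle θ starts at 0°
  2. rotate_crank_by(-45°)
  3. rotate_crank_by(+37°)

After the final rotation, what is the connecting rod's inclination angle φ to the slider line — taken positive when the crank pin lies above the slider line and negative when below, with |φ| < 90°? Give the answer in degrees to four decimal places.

set_geometry: r = 43 mm, L = 250 mm, e = 3 mm; θ ← 0°
rotate_crank_by(-45°): θ ← 0° -45° = -45°
rotate_crank_by(+37°): θ ← -45° +37° = -8°
crank pin P = (r cos θ, r sin θ) = (42.581527, -5.984443)
h = r sin θ − e = -5.984443 − 3 = -8.984443
sin φ = h / L = -8.984443 / 250 = -0.03593777
φ = arcsin(-0.03593777) = -2.059526°

-2.0595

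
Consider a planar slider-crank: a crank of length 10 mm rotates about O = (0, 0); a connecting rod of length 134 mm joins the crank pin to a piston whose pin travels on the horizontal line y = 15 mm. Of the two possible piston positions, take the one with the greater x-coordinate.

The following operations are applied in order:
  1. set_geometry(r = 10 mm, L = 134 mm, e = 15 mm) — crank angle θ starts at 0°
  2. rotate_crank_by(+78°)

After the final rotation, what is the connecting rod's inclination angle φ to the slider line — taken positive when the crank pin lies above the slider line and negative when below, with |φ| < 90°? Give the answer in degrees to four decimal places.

-2.2319

set_geometry: r = 10 mm, L = 134 mm, e = 15 mm; θ ← 0°
rotate_crank_by(+78°): θ ← 0° +78° = 78°
crank pin P = (r cos θ, r sin θ) = (2.079117, 9.781476)
h = r sin θ − e = 9.781476 − 15 = -5.218524
sin φ = h / L = -5.218524 / 134 = -0.03894421
φ = arcsin(-0.03894421) = -2.231903°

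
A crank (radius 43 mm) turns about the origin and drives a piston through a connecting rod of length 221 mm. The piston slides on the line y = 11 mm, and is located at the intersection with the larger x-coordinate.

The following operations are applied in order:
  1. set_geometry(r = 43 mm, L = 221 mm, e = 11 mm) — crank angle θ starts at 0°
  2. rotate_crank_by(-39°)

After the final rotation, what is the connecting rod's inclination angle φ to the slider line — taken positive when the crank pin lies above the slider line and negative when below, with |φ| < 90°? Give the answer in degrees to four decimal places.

-9.9170

set_geometry: r = 43 mm, L = 221 mm, e = 11 mm; θ ← 0°
rotate_crank_by(-39°): θ ← 0° -39° = -39°
crank pin P = (r cos θ, r sin θ) = (33.417276, -27.060777)
h = r sin θ − e = -27.060777 − 11 = -38.060777
sin φ = h / L = -38.060777 / 221 = -0.17222071
φ = arcsin(-0.17222071) = -9.916961°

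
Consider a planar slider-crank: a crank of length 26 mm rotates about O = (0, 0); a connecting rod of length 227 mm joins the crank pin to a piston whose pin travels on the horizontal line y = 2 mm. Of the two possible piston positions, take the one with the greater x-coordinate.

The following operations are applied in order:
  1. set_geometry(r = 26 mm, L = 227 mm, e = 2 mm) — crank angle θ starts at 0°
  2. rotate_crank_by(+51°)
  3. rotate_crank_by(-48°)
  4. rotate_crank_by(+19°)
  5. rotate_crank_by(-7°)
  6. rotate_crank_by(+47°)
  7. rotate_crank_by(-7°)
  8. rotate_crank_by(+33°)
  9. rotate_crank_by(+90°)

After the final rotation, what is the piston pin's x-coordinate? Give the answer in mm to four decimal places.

201.0132

set_geometry: r = 26 mm, L = 227 mm, e = 2 mm; θ ← 0°
rotate_crank_by(+51°): θ ← 0° +51° = 51°
rotate_crank_by(-48°): θ ← 51° -48° = 3°
rotate_crank_by(+19°): θ ← 3° +19° = 22°
rotate_crank_by(-7°): θ ← 22° -7° = 15°
rotate_crank_by(+47°): θ ← 15° +47° = 62°
rotate_crank_by(-7°): θ ← 62° -7° = 55°
rotate_crank_by(+33°): θ ← 55° +33° = 88°
rotate_crank_by(+90°): θ ← 88° +90° = 178°
crank pin P = (r cos θ, r sin θ) = (-25.984162, 0.907387)
h = r sin θ − e = 0.907387 − 2 = -1.092613
x = r cos θ + √(L² − h²) = -25.984162 + √(51529.0 − 1.1938) = -25.984162 + 226.997370 = 201.013209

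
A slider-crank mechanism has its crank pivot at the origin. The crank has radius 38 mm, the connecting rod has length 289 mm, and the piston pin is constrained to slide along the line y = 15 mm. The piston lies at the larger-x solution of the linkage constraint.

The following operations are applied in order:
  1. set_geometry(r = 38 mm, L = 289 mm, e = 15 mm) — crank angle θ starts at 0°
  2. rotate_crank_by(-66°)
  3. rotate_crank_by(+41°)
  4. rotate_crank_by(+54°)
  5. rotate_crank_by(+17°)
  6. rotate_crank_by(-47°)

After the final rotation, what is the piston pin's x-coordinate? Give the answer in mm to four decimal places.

set_geometry: r = 38 mm, L = 289 mm, e = 15 mm; θ ← 0°
rotate_crank_by(-66°): θ ← 0° -66° = -66°
rotate_crank_by(+41°): θ ← -66° +41° = -25°
rotate_crank_by(+54°): θ ← -25° +54° = 29°
rotate_crank_by(+17°): θ ← 29° +17° = 46°
rotate_crank_by(-47°): θ ← 46° -47° = -1°
crank pin P = (r cos θ, r sin θ) = (37.994212, -0.663191)
h = r sin θ − e = -0.663191 − 15 = -15.663191
x = r cos θ + √(L² − h²) = 37.994212 + √(83521.0 − 245.3356) = 37.994212 + 288.575232 = 326.569444

326.5694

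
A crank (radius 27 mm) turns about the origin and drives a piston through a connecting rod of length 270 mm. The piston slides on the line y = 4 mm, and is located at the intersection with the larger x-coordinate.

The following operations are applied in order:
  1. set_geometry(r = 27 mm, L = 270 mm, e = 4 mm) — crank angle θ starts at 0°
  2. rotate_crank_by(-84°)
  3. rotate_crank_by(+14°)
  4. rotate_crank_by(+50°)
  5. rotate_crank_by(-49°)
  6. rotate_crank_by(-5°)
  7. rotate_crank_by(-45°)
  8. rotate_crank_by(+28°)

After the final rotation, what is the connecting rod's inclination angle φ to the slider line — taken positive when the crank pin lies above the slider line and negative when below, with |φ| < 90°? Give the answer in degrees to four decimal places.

-6.5921

set_geometry: r = 27 mm, L = 270 mm, e = 4 mm; θ ← 0°
rotate_crank_by(-84°): θ ← 0° -84° = -84°
rotate_crank_by(+14°): θ ← -84° +14° = -70°
rotate_crank_by(+50°): θ ← -70° +50° = -20°
rotate_crank_by(-49°): θ ← -20° -49° = -69°
rotate_crank_by(-5°): θ ← -69° -5° = -74°
rotate_crank_by(-45°): θ ← -74° -45° = -119°
rotate_crank_by(+28°): θ ← -119° +28° = -91°
crank pin P = (r cos θ, r sin θ) = (-0.471215, -26.995888)
h = r sin θ − e = -26.995888 − 4 = -30.995888
sin φ = h / L = -30.995888 / 270 = -0.11479958
φ = arcsin(-0.11479958) = -6.592066°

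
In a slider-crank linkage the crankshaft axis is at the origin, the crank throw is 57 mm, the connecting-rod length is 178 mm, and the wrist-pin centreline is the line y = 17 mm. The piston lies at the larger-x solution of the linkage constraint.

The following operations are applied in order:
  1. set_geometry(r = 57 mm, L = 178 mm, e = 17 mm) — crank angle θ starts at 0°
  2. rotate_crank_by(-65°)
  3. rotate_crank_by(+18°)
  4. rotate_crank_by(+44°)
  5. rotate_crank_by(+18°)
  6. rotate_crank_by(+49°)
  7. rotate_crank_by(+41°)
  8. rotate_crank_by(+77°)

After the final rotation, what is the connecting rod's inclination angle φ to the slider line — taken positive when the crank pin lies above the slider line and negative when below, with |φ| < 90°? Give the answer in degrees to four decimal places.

-6.1240

set_geometry: r = 57 mm, L = 178 mm, e = 17 mm; θ ← 0°
rotate_crank_by(-65°): θ ← 0° -65° = -65°
rotate_crank_by(+18°): θ ← -65° +18° = -47°
rotate_crank_by(+44°): θ ← -47° +44° = -3°
rotate_crank_by(+18°): θ ← -3° +18° = 15°
rotate_crank_by(+49°): θ ← 15° +49° = 64°
rotate_crank_by(+41°): θ ← 64° +41° = 105°
rotate_crank_by(+77°): θ ← 105° +77° = 182°
crank pin P = (r cos θ, r sin θ) = (-56.965277, -1.989271)
h = r sin θ − e = -1.989271 − 17 = -18.989271
sin φ = h / L = -18.989271 / 178 = -0.10668130
φ = arcsin(-0.10668130) = -6.124042°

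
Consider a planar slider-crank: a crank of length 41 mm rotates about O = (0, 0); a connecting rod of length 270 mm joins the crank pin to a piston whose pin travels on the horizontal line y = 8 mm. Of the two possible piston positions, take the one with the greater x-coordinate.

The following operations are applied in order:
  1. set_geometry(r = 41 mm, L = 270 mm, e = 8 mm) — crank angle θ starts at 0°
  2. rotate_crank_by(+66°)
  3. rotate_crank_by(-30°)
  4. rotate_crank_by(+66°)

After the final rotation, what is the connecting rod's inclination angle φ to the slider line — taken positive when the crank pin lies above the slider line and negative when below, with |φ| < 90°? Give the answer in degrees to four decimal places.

6.8288

set_geometry: r = 41 mm, L = 270 mm, e = 8 mm; θ ← 0°
rotate_crank_by(+66°): θ ← 0° +66° = 66°
rotate_crank_by(-30°): θ ← 66° -30° = 36°
rotate_crank_by(+66°): θ ← 36° +66° = 102°
crank pin P = (r cos θ, r sin θ) = (-8.524379, 40.104052)
h = r sin θ − e = 40.104052 − 8 = 32.104052
sin φ = h / L = 32.104052 / 270 = 0.11890389
φ = arcsin(0.11890389) = 6.828847°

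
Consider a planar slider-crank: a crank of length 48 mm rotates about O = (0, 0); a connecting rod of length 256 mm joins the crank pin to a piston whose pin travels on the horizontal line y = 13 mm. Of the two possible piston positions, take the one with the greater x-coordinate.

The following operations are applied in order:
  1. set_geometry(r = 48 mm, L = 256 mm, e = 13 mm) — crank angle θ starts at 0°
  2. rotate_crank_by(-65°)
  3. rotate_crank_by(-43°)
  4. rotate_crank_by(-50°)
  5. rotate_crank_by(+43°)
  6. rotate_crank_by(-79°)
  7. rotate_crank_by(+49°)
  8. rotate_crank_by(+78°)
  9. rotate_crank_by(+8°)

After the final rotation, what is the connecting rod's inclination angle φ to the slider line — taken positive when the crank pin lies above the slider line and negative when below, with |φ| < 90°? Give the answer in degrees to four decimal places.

-12.2103

set_geometry: r = 48 mm, L = 256 mm, e = 13 mm; θ ← 0°
rotate_crank_by(-65°): θ ← 0° -65° = -65°
rotate_crank_by(-43°): θ ← -65° -43° = -108°
rotate_crank_by(-50°): θ ← -108° -50° = -158°
rotate_crank_by(+43°): θ ← -158° +43° = -115°
rotate_crank_by(-79°): θ ← -115° -79° = -194°
rotate_crank_by(+49°): θ ← -194° +49° = -145°
rotate_crank_by(+78°): θ ← -145° +78° = -67°
rotate_crank_by(+8°): θ ← -67° +8° = -59°
crank pin P = (r cos θ, r sin θ) = (24.721828, -41.144030)
h = r sin θ − e = -41.144030 − 13 = -54.144030
sin φ = h / L = -54.144030 / 256 = -0.21150012
φ = arcsin(-0.21150012) = -12.210278°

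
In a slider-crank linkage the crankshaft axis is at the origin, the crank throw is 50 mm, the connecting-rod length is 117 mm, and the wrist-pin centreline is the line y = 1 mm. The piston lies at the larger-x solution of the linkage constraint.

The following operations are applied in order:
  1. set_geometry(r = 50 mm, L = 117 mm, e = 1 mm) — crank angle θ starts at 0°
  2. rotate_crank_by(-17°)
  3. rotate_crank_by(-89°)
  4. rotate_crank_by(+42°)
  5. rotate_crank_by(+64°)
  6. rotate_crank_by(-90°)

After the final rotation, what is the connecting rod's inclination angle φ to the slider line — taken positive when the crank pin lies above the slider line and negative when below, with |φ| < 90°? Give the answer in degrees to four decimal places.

set_geometry: r = 50 mm, L = 117 mm, e = 1 mm; θ ← 0°
rotate_crank_by(-17°): θ ← 0° -17° = -17°
rotate_crank_by(-89°): θ ← -17° -89° = -106°
rotate_crank_by(+42°): θ ← -106° +42° = -64°
rotate_crank_by(+64°): θ ← -64° +64° = 0°
rotate_crank_by(-90°): θ ← 0° -90° = -90°
crank pin P = (r cos θ, r sin θ) = (0.000000, -50.000000)
h = r sin θ − e = -50.000000 − 1 = -51.000000
sin φ = h / L = -51.000000 / 117 = -0.43589744
φ = arcsin(-0.43589744) = -25.842413°

-25.8424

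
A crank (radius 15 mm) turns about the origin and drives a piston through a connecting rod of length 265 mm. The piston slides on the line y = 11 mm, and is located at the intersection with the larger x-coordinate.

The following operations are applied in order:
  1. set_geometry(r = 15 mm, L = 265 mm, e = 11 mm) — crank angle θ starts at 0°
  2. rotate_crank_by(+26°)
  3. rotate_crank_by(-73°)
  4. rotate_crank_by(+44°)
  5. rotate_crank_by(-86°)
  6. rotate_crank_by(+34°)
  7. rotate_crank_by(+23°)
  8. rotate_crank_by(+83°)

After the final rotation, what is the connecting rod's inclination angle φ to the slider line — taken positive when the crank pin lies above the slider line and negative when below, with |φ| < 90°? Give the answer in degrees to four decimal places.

0.1421

set_geometry: r = 15 mm, L = 265 mm, e = 11 mm; θ ← 0°
rotate_crank_by(+26°): θ ← 0° +26° = 26°
rotate_crank_by(-73°): θ ← 26° -73° = -47°
rotate_crank_by(+44°): θ ← -47° +44° = -3°
rotate_crank_by(-86°): θ ← -3° -86° = -89°
rotate_crank_by(+34°): θ ← -89° +34° = -55°
rotate_crank_by(+23°): θ ← -55° +23° = -32°
rotate_crank_by(+83°): θ ← -32° +83° = 51°
crank pin P = (r cos θ, r sin θ) = (9.439806, 11.657189)
h = r sin θ − e = 11.657189 − 11 = 0.657189
sin φ = h / L = 0.657189 / 265 = 0.00247996
φ = arcsin(0.00247996) = 0.142091°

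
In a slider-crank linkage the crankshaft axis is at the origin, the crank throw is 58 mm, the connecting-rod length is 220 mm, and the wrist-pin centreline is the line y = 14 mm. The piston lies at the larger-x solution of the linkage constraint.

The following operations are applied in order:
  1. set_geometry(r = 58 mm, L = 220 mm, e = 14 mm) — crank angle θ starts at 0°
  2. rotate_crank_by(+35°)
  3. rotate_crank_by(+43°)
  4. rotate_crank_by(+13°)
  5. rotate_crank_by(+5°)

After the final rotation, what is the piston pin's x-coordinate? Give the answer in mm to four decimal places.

set_geometry: r = 58 mm, L = 220 mm, e = 14 mm; θ ← 0°
rotate_crank_by(+35°): θ ← 0° +35° = 35°
rotate_crank_by(+43°): θ ← 35° +43° = 78°
rotate_crank_by(+13°): θ ← 78° +13° = 91°
rotate_crank_by(+5°): θ ← 91° +5° = 96°
crank pin P = (r cos θ, r sin θ) = (-6.062651, 57.682270)
h = r sin θ − e = 57.682270 − 14 = 43.682270
x = r cos θ + √(L² − h²) = -6.062651 + √(48400.0 − 1908.1407) = -6.062651 + 215.619710 = 209.557059

209.5571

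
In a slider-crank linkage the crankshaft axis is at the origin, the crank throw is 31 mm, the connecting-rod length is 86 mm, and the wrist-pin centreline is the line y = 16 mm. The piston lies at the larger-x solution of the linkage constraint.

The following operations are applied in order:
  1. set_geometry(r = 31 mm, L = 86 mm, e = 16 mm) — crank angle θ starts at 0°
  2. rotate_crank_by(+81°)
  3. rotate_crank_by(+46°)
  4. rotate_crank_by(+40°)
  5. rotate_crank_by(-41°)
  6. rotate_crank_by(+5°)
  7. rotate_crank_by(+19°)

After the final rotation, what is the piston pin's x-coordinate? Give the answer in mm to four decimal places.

set_geometry: r = 31 mm, L = 86 mm, e = 16 mm; θ ← 0°
rotate_crank_by(+81°): θ ← 0° +81° = 81°
rotate_crank_by(+46°): θ ← 81° +46° = 127°
rotate_crank_by(+40°): θ ← 127° +40° = 167°
rotate_crank_by(-41°): θ ← 167° -41° = 126°
rotate_crank_by(+5°): θ ← 126° +5° = 131°
rotate_crank_by(+19°): θ ← 131° +19° = 150°
crank pin P = (r cos θ, r sin θ) = (-26.846788, 15.500000)
h = r sin θ − e = 15.500000 − 16 = -0.500000
x = r cos θ + √(L² − h²) = -26.846788 + √(7396.0 − 0.2500) = -26.846788 + 85.998546 = 59.151759

59.1518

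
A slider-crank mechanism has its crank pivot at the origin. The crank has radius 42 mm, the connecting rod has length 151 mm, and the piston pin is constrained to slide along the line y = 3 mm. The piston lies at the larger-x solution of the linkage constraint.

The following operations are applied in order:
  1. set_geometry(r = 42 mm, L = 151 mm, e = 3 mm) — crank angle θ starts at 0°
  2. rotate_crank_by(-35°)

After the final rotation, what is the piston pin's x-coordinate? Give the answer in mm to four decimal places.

182.9544

set_geometry: r = 42 mm, L = 151 mm, e = 3 mm; θ ← 0°
rotate_crank_by(-35°): θ ← 0° -35° = -35°
crank pin P = (r cos θ, r sin θ) = (34.404386, -24.090210)
h = r sin θ − e = -24.090210 − 3 = -27.090210
x = r cos θ + √(L² − h²) = 34.404386 + √(22801.0 − 733.8795) = 34.404386 + 148.550061 = 182.954446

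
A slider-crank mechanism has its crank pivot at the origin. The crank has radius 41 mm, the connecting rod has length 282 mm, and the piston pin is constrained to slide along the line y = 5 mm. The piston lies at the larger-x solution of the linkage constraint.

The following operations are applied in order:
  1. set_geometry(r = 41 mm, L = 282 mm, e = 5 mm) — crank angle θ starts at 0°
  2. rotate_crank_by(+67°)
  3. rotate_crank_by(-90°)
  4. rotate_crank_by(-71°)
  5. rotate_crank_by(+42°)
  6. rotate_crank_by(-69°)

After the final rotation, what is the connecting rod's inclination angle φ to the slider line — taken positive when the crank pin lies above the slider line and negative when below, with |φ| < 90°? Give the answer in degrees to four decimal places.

set_geometry: r = 41 mm, L = 282 mm, e = 5 mm; θ ← 0°
rotate_crank_by(+67°): θ ← 0° +67° = 67°
rotate_crank_by(-90°): θ ← 67° -90° = -23°
rotate_crank_by(-71°): θ ← -23° -71° = -94°
rotate_crank_by(+42°): θ ← -94° +42° = -52°
rotate_crank_by(-69°): θ ← -52° -69° = -121°
crank pin P = (r cos θ, r sin θ) = (-21.116561, -35.143859)
h = r sin θ − e = -35.143859 − 5 = -40.143859
sin φ = h / L = -40.143859 / 282 = -0.14235411
φ = arcsin(-0.14235411) = -8.184091°

-8.1841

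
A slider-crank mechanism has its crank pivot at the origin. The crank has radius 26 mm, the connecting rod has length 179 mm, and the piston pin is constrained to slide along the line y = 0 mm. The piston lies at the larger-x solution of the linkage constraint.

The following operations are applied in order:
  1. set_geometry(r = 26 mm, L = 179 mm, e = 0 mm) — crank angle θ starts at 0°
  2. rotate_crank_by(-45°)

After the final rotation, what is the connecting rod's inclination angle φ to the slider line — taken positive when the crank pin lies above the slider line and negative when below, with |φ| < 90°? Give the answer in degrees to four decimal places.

-5.8951

set_geometry: r = 26 mm, L = 179 mm, e = 0 mm; θ ← 0°
rotate_crank_by(-45°): θ ← 0° -45° = -45°
crank pin P = (r cos θ, r sin θ) = (18.384776, -18.384776)
h = r sin θ − e = -18.384776 − 0 = -18.384776
sin φ = h / L = -18.384776 / 179 = -0.10270825
φ = arcsin(-0.10270825) = -5.895145°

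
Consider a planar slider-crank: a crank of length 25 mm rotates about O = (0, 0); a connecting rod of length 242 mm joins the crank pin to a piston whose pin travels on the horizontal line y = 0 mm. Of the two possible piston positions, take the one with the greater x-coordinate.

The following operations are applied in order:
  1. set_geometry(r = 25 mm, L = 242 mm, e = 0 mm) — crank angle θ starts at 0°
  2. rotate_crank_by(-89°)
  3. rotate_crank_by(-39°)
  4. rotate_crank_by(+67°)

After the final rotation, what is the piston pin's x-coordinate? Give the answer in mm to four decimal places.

set_geometry: r = 25 mm, L = 242 mm, e = 0 mm; θ ← 0°
rotate_crank_by(-89°): θ ← 0° -89° = -89°
rotate_crank_by(-39°): θ ← -89° -39° = -128°
rotate_crank_by(+67°): θ ← -128° +67° = -61°
crank pin P = (r cos θ, r sin θ) = (12.120241, -21.865493)
h = r sin θ − e = -21.865493 − 0 = -21.865493
x = r cos θ + √(L² − h²) = 12.120241 + √(58564.0 − 478.0998) = 12.120241 + 241.010166 = 253.130407

253.1304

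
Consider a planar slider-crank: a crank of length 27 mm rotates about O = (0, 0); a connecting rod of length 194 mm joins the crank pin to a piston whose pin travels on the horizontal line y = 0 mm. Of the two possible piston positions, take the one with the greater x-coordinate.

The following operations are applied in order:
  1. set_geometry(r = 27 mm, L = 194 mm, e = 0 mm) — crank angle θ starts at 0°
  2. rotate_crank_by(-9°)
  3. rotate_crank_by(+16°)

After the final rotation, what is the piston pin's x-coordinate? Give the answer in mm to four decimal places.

set_geometry: r = 27 mm, L = 194 mm, e = 0 mm; θ ← 0°
rotate_crank_by(-9°): θ ← 0° -9° = -9°
rotate_crank_by(+16°): θ ← -9° +16° = 7°
crank pin P = (r cos θ, r sin θ) = (26.798746, 3.290472)
h = r sin θ − e = 3.290472 − 0 = 3.290472
x = r cos θ + √(L² − h²) = 26.798746 + √(37636.0 − 10.8272) = 26.798746 + 193.972093 = 220.770839

220.7708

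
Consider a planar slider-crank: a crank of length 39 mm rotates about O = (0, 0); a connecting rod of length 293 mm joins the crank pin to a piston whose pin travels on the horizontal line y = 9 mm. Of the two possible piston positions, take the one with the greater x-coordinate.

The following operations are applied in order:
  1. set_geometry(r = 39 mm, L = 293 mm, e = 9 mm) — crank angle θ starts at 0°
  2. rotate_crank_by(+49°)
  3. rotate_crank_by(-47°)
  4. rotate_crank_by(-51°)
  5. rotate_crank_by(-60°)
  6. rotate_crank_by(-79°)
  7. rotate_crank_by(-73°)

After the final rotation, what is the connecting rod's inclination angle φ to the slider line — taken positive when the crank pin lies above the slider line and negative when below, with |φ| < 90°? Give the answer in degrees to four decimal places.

5.7824

set_geometry: r = 39 mm, L = 293 mm, e = 9 mm; θ ← 0°
rotate_crank_by(+49°): θ ← 0° +49° = 49°
rotate_crank_by(-47°): θ ← 49° -47° = 2°
rotate_crank_by(-51°): θ ← 2° -51° = -49°
rotate_crank_by(-60°): θ ← -49° -60° = -109°
rotate_crank_by(-79°): θ ← -109° -79° = -188°
rotate_crank_by(-73°): θ ← -188° -73° = -261°
crank pin P = (r cos θ, r sin θ) = (-6.100944, 38.519845)
h = r sin θ − e = 38.519845 − 9 = 29.519845
sin φ = h / L = 29.519845 / 293 = 0.10075033
φ = arcsin(0.10075033) = 5.782379°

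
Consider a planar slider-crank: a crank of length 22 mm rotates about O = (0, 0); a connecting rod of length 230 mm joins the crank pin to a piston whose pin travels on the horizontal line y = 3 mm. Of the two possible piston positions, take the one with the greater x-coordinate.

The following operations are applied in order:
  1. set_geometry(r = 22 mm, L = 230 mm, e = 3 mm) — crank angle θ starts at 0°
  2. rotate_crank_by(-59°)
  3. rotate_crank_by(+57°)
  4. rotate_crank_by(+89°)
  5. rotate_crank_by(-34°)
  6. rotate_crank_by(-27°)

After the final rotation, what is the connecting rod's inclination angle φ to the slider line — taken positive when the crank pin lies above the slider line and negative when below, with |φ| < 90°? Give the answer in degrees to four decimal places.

1.6554

set_geometry: r = 22 mm, L = 230 mm, e = 3 mm; θ ← 0°
rotate_crank_by(-59°): θ ← 0° -59° = -59°
rotate_crank_by(+57°): θ ← -59° +57° = -2°
rotate_crank_by(+89°): θ ← -2° +89° = 87°
rotate_crank_by(-34°): θ ← 87° -34° = 53°
rotate_crank_by(-27°): θ ← 53° -27° = 26°
crank pin P = (r cos θ, r sin θ) = (19.773469, 9.644165)
h = r sin θ − e = 9.644165 − 3 = 6.644165
sin φ = h / L = 6.644165 / 230 = 0.02888767
φ = arcsin(0.02888767) = 1.655372°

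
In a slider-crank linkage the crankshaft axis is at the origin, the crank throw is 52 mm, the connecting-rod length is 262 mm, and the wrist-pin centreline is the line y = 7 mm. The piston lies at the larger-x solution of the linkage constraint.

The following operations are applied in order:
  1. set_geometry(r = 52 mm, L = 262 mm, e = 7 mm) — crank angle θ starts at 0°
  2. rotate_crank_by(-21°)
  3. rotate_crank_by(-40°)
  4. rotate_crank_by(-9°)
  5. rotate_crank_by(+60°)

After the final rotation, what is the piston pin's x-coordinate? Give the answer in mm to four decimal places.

set_geometry: r = 52 mm, L = 262 mm, e = 7 mm; θ ← 0°
rotate_crank_by(-21°): θ ← 0° -21° = -21°
rotate_crank_by(-40°): θ ← -21° -40° = -61°
rotate_crank_by(-9°): θ ← -61° -9° = -70°
rotate_crank_by(+60°): θ ← -70° +60° = -10°
crank pin P = (r cos θ, r sin θ) = (51.210003, -9.029705)
h = r sin θ − e = -9.029705 − 7 = -16.029705
x = r cos θ + √(L² − h²) = 51.210003 + √(68644.0 − 256.9515) = 51.210003 + 261.509175 = 312.719178

312.7192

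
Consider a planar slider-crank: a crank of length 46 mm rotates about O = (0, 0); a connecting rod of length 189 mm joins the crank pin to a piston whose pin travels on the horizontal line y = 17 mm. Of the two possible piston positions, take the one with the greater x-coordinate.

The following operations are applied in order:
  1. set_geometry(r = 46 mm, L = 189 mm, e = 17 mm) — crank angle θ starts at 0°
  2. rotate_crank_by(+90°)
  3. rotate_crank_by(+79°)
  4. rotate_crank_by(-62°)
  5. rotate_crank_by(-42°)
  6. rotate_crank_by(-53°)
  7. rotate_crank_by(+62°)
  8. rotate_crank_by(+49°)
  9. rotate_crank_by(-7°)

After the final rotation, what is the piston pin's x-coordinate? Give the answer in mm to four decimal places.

167.2605

set_geometry: r = 46 mm, L = 189 mm, e = 17 mm; θ ← 0°
rotate_crank_by(+90°): θ ← 0° +90° = 90°
rotate_crank_by(+79°): θ ← 90° +79° = 169°
rotate_crank_by(-62°): θ ← 169° -62° = 107°
rotate_crank_by(-42°): θ ← 107° -42° = 65°
rotate_crank_by(-53°): θ ← 65° -53° = 12°
rotate_crank_by(+62°): θ ← 12° +62° = 74°
rotate_crank_by(+49°): θ ← 74° +49° = 123°
rotate_crank_by(-7°): θ ← 123° -7° = 116°
crank pin P = (r cos θ, r sin θ) = (-20.165073, 41.344526)
h = r sin θ − e = 41.344526 − 17 = 24.344526
x = r cos θ + √(L² − h²) = -20.165073 + √(35721.0 − 592.6560) = -20.165073 + 187.425569 = 167.260497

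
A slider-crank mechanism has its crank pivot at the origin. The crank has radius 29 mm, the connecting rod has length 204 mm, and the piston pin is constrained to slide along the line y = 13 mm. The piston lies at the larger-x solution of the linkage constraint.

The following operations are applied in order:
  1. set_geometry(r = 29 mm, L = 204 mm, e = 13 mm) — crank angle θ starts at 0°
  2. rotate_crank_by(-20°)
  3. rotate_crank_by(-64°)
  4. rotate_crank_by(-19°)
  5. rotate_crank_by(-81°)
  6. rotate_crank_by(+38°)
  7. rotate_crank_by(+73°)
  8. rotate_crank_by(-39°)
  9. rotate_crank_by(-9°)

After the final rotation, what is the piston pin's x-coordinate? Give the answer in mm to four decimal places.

set_geometry: r = 29 mm, L = 204 mm, e = 13 mm; θ ← 0°
rotate_crank_by(-20°): θ ← 0° -20° = -20°
rotate_crank_by(-64°): θ ← -20° -64° = -84°
rotate_crank_by(-19°): θ ← -84° -19° = -103°
rotate_crank_by(-81°): θ ← -103° -81° = -184°
rotate_crank_by(+38°): θ ← -184° +38° = -146°
rotate_crank_by(+73°): θ ← -146° +73° = -73°
rotate_crank_by(-39°): θ ← -73° -39° = -112°
rotate_crank_by(-9°): θ ← -112° -9° = -121°
crank pin P = (r cos θ, r sin θ) = (-14.936104, -24.857852)
h = r sin θ − e = -24.857852 − 13 = -37.857852
x = r cos θ + √(L² − h²) = -14.936104 + √(41616.0 − 1433.2169) = -14.936104 + 200.456437 = 185.520333

185.5203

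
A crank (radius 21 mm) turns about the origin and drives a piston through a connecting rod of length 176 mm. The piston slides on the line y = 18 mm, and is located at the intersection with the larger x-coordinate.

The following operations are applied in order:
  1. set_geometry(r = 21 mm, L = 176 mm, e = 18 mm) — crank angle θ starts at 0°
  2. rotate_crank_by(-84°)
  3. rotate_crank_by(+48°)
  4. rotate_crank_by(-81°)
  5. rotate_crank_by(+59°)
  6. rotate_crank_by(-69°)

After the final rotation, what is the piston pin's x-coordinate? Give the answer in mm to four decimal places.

159.8929

set_geometry: r = 21 mm, L = 176 mm, e = 18 mm; θ ← 0°
rotate_crank_by(-84°): θ ← 0° -84° = -84°
rotate_crank_by(+48°): θ ← -84° +48° = -36°
rotate_crank_by(-81°): θ ← -36° -81° = -117°
rotate_crank_by(+59°): θ ← -117° +59° = -58°
rotate_crank_by(-69°): θ ← -58° -69° = -127°
crank pin P = (r cos θ, r sin θ) = (-12.638115, -16.771346)
h = r sin θ − e = -16.771346 − 18 = -34.771346
x = r cos θ + √(L² − h²) = -12.638115 + √(30976.0 − 1209.0465) = -12.638115 + 172.531022 = 159.892906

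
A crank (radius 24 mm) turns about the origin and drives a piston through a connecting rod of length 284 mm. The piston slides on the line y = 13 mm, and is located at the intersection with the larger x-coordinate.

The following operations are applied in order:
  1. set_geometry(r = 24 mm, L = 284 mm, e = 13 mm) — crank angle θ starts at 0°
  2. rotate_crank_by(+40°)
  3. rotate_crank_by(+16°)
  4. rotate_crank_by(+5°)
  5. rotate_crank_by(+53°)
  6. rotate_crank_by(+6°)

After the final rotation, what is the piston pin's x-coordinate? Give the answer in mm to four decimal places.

set_geometry: r = 24 mm, L = 284 mm, e = 13 mm; θ ← 0°
rotate_crank_by(+40°): θ ← 0° +40° = 40°
rotate_crank_by(+16°): θ ← 40° +16° = 56°
rotate_crank_by(+5°): θ ← 56° +5° = 61°
rotate_crank_by(+53°): θ ← 61° +53° = 114°
rotate_crank_by(+6°): θ ← 114° +6° = 120°
crank pin P = (r cos θ, r sin θ) = (-12.000000, 20.784610)
h = r sin θ − e = 20.784610 − 13 = 7.784610
x = r cos θ + √(L² − h²) = -12.000000 + √(80656.0 − 60.6001) = -12.000000 + 283.893290 = 271.893290

271.8933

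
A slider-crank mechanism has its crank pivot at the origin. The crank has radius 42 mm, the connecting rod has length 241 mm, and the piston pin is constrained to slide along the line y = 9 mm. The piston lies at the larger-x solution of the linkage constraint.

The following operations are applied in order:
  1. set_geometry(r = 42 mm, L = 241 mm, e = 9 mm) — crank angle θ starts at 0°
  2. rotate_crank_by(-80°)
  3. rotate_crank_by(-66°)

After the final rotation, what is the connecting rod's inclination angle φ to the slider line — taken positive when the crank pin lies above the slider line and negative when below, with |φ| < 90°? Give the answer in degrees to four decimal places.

-7.7469

set_geometry: r = 42 mm, L = 241 mm, e = 9 mm; θ ← 0°
rotate_crank_by(-80°): θ ← 0° -80° = -80°
rotate_crank_by(-66°): θ ← -80° -66° = -146°
crank pin P = (r cos θ, r sin θ) = (-34.819578, -23.486102)
h = r sin θ − e = -23.486102 − 9 = -32.486102
sin φ = h / L = -32.486102 / 241 = -0.13479710
φ = arcsin(-0.13479710) = -7.746888°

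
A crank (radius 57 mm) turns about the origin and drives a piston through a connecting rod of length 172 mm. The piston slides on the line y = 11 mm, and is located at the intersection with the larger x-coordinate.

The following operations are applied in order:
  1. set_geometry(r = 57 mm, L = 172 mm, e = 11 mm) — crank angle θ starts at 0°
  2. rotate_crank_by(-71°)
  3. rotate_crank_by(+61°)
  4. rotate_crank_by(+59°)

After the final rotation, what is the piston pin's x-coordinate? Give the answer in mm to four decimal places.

set_geometry: r = 57 mm, L = 172 mm, e = 11 mm; θ ← 0°
rotate_crank_by(-71°): θ ← 0° -71° = -71°
rotate_crank_by(+61°): θ ← -71° +61° = -10°
rotate_crank_by(+59°): θ ← -10° +59° = 49°
crank pin P = (r cos θ, r sin θ) = (37.395365, 43.018446)
h = r sin θ − e = 43.018446 − 11 = 32.018446
x = r cos θ + √(L² − h²) = 37.395365 + √(29584.0 − 1025.1809) = 37.395365 + 168.993548 = 206.388912

206.3889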